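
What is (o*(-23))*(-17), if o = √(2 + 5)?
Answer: 391*√7 ≈ 1034.5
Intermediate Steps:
o = √7 ≈ 2.6458
(o*(-23))*(-17) = (√7*(-23))*(-17) = -23*√7*(-17) = 391*√7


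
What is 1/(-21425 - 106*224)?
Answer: -1/45169 ≈ -2.2139e-5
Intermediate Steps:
1/(-21425 - 106*224) = 1/(-21425 - 23744) = 1/(-45169) = -1/45169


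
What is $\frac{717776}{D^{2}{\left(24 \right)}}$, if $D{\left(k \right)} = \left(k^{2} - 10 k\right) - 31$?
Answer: $\frac{717776}{93025} \approx 7.716$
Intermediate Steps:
$D{\left(k \right)} = -31 + k^{2} - 10 k$
$\frac{717776}{D^{2}{\left(24 \right)}} = \frac{717776}{\left(-31 + 24^{2} - 240\right)^{2}} = \frac{717776}{\left(-31 + 576 - 240\right)^{2}} = \frac{717776}{305^{2}} = \frac{717776}{93025}$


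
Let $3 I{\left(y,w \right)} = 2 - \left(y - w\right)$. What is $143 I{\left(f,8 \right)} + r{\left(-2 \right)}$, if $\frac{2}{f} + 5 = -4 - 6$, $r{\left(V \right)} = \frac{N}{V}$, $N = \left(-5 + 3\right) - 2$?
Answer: $\frac{21826}{45} \approx 485.02$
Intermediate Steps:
$N = -4$ ($N = -2 - 2 = -4$)
$r{\left(V \right)} = - \frac{4}{V}$
$f = - \frac{2}{15}$ ($f = \frac{2}{-5 - 10} = \frac{2}{-15} = 2 \left(- \frac{1}{15}\right) = - \frac{2}{15} \approx -0.13333$)
$I{\left(y,w \right)} = \frac{2}{3} - \frac{y}{3} + \frac{w}{3}$ ($I{\left(y,w \right)} = \frac{2 - \left(y - w\right)}{3} = \frac{2 + \left(w - y\right)}{3} = \frac{2 + w - y}{3} = \frac{2}{3} - \frac{y}{3} + \frac{w}{3}$)
$143 I{\left(f,8 \right)} + r{\left(-2 \right)} = 143 \left(\frac{2}{3} - - \frac{2}{45} + \frac{1}{3} \cdot 8\right) - \frac{4}{-2} = 143 \left(\frac{2}{3} + \frac{2}{45} + \frac{8}{3}\right) - -2 = 143 \cdot \frac{152}{45} + 2 = \frac{21736}{45} + 2 = \frac{21826}{45}$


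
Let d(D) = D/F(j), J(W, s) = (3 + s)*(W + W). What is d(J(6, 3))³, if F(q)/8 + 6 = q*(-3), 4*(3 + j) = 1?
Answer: 64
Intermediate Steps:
j = -11/4 (j = -3 + (¼)*1 = -3 + ¼ = -11/4 ≈ -2.7500)
F(q) = -48 - 24*q (F(q) = -48 + 8*(q*(-3)) = -48 + 8*(-3*q) = -48 - 24*q)
J(W, s) = 2*W*(3 + s) (J(W, s) = (3 + s)*(2*W) = 2*W*(3 + s))
d(D) = D/18 (d(D) = D/(-48 - 24*(-11/4)) = D/(-48 + 66) = D/18)
d(J(6, 3))³ = ((2*6*(3 + 3))/18)³ = ((2*6*6)/18)³ = ((1/18)*72)³ = 4³ = 64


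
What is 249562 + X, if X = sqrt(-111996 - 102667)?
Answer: 249562 + I*sqrt(214663) ≈ 2.4956e+5 + 463.32*I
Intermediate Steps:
X = I*sqrt(214663) (X = sqrt(-214663) = I*sqrt(214663) ≈ 463.32*I)
249562 + X = 249562 + I*sqrt(214663)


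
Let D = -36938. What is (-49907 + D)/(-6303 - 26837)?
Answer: 17369/6628 ≈ 2.6205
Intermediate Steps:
(-49907 + D)/(-6303 - 26837) = (-49907 - 36938)/(-6303 - 26837) = -86845/(-33140) = -86845*(-1/33140) = 17369/6628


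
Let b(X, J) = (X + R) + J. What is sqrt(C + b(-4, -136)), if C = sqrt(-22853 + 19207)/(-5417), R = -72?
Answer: sqrt(-6220904468 - 5417*I*sqrt(3646))/5417 ≈ 0.00038278 - 14.56*I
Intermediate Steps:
b(X, J) = -72 + J + X (b(X, J) = (X - 72) + J = (-72 + X) + J = -72 + J + X)
C = -I*sqrt(3646)/5417 (C = sqrt(-3646)*(-1/5417) = (I*sqrt(3646))*(-1/5417) = -I*sqrt(3646)/5417 ≈ -0.011147*I)
sqrt(C + b(-4, -136)) = sqrt(-I*sqrt(3646)/5417 + (-72 - 136 - 4)) = sqrt(-I*sqrt(3646)/5417 - 212) = sqrt(-212 - I*sqrt(3646)/5417)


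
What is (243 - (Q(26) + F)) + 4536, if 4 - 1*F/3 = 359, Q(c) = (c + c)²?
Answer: 3140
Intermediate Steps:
Q(c) = 4*c² (Q(c) = (2*c)² = 4*c²)
F = -1065 (F = 12 - 3*359 = 12 - 1077 = -1065)
(243 - (Q(26) + F)) + 4536 = (243 - (4*26² - 1065)) + 4536 = (243 - (4*676 - 1065)) + 4536 = (243 - (2704 - 1065)) + 4536 = (243 - 1*1639) + 4536 = (243 - 1639) + 4536 = -1396 + 4536 = 3140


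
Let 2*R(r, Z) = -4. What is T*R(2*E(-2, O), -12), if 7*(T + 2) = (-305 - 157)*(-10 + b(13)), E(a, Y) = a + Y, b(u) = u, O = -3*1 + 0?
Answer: 400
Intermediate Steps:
O = -3 (O = -3 + 0 = -3)
E(a, Y) = Y + a
R(r, Z) = -2 (R(r, Z) = (1/2)*(-4) = -2)
T = -200 (T = -2 + ((-305 - 157)*(-10 + 13))/7 = -2 + (-462*3)/7 = -2 + (1/7)*(-1386) = -2 - 198 = -200)
T*R(2*E(-2, O), -12) = -200*(-2) = 400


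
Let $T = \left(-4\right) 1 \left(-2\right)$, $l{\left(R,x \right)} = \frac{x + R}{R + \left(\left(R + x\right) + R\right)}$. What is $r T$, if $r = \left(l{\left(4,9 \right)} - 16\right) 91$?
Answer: $- \frac{33592}{3} \approx -11197.0$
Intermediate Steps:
$l{\left(R,x \right)} = \frac{R + x}{x + 3 R}$ ($l{\left(R,x \right)} = \frac{R + x}{R + \left(x + 2 R\right)} = \frac{R + x}{x + 3 R}$)
$T = 8$ ($T = \left(-4\right) \left(-2\right) = 8$)
$r = - \frac{4199}{3}$ ($r = \left(\frac{4 + 9}{9 + 3 \cdot 4} - 16\right) 91 = \left(\frac{1}{9 + 12} \cdot 13 + \left(-73 + 57\right)\right) 91 = \left(\frac{1}{21} \cdot 13 - 16\right) 91 = \left(\frac{13}{21} - 16\right) 91 = \left(- \frac{323}{21}\right) 91 = - \frac{4199}{3} \approx -1399.7$)
$r T = \left(- \frac{4199}{3}\right) 8 = - \frac{33592}{3}$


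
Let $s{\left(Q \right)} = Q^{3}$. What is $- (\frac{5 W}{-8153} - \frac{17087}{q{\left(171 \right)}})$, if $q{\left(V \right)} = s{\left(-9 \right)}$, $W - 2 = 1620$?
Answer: $- \frac{133398121}{5943537} \approx -22.444$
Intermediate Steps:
$W = 1622$ ($W = 2 + 1620 = 1622$)
$q{\left(V \right)} = -729$ ($q{\left(V \right)} = \left(-9\right)^{3} = -729$)
$- (\frac{5 W}{-8153} - \frac{17087}{q{\left(171 \right)}}) = - (\frac{5 \cdot 1622}{-8153} - \frac{17087}{-729}) = - (8110 \left(- \frac{1}{8153}\right) - - \frac{17087}{729}) = - (- \frac{8110}{8153} + \frac{17087}{729}) = \left(-1\right) \frac{133398121}{5943537} = - \frac{133398121}{5943537}$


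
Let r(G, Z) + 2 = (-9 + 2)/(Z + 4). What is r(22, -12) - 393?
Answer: -3153/8 ≈ -394.13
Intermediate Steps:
r(G, Z) = -2 - 7/(4 + Z) (r(G, Z) = -2 + (-9 + 2)/(Z + 4) = -2 - 7/(4 + Z))
r(22, -12) - 393 = (-15 - 2*(-12))/(4 - 12) - 393 = (-15 + 24)/(-8) - 393 = -⅛*9 - 393 = -9/8 - 393 = -3153/8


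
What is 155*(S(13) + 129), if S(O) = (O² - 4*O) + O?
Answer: 40145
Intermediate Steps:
S(O) = O² - 3*O
155*(S(13) + 129) = 155*(13*(-3 + 13) + 129) = 155*(13*10 + 129) = 155*(130 + 129) = 155*259 = 40145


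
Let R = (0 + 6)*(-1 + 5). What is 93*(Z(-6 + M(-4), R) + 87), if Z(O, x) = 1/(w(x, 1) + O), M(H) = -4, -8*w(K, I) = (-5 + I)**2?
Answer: 32333/4 ≈ 8083.3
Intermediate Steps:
w(K, I) = -(-5 + I)**2/8
R = 24 (R = 6*4 = 24)
Z(O, x) = 1/(-2 + O) (Z(O, x) = 1/(-(-5 + 1)**2/8 + O) = 1/(-1/8*(-4)**2 + O) = 1/(-1/8*16 + O) = 1/(-2 + O))
93*(Z(-6 + M(-4), R) + 87) = 93*(1/(-2 + (-6 - 4)) + 87) = 93*(1/(-2 - 10) + 87) = 93*(1/(-12) + 87) = 93*(-1/12 + 87) = 93*(1043/12) = 32333/4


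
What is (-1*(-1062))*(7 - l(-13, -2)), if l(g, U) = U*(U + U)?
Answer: -1062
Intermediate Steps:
l(g, U) = 2*U² (l(g, U) = U*(2*U) = 2*U²)
(-1*(-1062))*(7 - l(-13, -2)) = (-1*(-1062))*(7 - 2*(-2)²) = 1062*(7 - 2*4) = 1062*(7 - 1*8) = 1062*(7 - 8) = 1062*(-1) = -1062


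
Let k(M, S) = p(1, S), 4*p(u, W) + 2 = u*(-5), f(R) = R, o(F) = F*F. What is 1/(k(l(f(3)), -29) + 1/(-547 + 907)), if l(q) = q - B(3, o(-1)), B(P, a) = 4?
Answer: -360/629 ≈ -0.57234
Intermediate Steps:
o(F) = F²
p(u, W) = -½ - 5*u/4 (p(u, W) = -½ + (u*(-5))/4 = -½ + (-5*u)/4 = -½ - 5*u/4)
l(q) = -4 + q (l(q) = q - 1*4 = q - 4 = -4 + q)
k(M, S) = -7/4 (k(M, S) = -½ - 5/4*1 = -½ - 5/4 = -7/4)
1/(k(l(f(3)), -29) + 1/(-547 + 907)) = 1/(-7/4 + 1/(-547 + 907)) = 1/(-7/4 + 1/360) = 1/(-629/360) = -360/629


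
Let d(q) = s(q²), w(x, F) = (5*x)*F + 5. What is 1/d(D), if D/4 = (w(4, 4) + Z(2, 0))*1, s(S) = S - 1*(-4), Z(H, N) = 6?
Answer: 1/132500 ≈ 7.5472e-6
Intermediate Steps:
s(S) = 4 + S (s(S) = S + 4 = 4 + S)
w(x, F) = 5 + 5*F*x (w(x, F) = 5*F*x + 5 = 5 + 5*F*x)
D = 364 (D = 4*(((5 + 5*4*4) + 6)*1) = 4*(((5 + 80) + 6)*1) = 4*((85 + 6)*1) = 4*(91*1) = 4*91 = 364)
d(q) = 4 + q²
1/d(D) = 1/(4 + 364²) = 1/(4 + 132496) = 1/132500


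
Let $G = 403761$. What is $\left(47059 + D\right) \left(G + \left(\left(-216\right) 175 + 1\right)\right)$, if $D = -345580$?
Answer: $-109247342202$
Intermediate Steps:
$\left(47059 + D\right) \left(G + \left(\left(-216\right) 175 + 1\right)\right) = \left(47059 - 345580\right) \left(403761 + \left(\left(-216\right) 175 + 1\right)\right) = - 298521 \left(403761 + \left(-37800 + 1\right)\right) = - 298521 \left(403761 - 37799\right) = \left(-298521\right) 365962 = -109247342202$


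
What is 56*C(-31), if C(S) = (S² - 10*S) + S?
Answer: 69440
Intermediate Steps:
C(S) = S² - 9*S
56*C(-31) = 56*(-31*(-9 - 31)) = 56*(-31*(-40)) = 56*1240 = 69440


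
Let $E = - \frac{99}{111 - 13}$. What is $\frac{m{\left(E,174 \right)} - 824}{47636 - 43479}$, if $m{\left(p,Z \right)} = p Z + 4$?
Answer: $- \frac{48793}{203693} \approx -0.23954$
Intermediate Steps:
$E = - \frac{99}{98}$ ($E = - \frac{99}{111 - 13} = - \frac{99}{98} \approx -1.0102$)
$m{\left(p,Z \right)} = 4 + Z p$ ($m{\left(p,Z \right)} = Z p + 4 = 4 + Z p$)
$\frac{m{\left(E,174 \right)} - 824}{47636 - 43479} = \frac{\left(4 + 174 \left(- \frac{99}{98}\right)\right) - 824}{47636 - 43479} = \frac{\left(4 - \frac{8613}{49}\right) - 824}{4157} = \left(- \frac{8417}{49} - 824\right) \frac{1}{4157} = \left(- \frac{48793}{49}\right) \frac{1}{4157} = - \frac{48793}{203693}$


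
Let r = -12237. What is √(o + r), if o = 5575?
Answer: I*√6662 ≈ 81.621*I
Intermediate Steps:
√(o + r) = √(5575 - 12237) = √(-6662) = I*√6662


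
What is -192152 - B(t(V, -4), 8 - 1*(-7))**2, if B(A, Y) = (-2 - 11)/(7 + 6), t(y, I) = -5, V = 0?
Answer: -192153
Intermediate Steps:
B(A, Y) = -1 (B(A, Y) = -13/13 = -13*1/13 = -1)
-192152 - B(t(V, -4), 8 - 1*(-7))**2 = -192152 - 1*(-1)**2 = -192152 - 1*1 = -192152 - 1 = -192153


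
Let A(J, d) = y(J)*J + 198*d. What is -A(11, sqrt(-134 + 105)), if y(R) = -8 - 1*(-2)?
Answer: 66 - 198*I*sqrt(29) ≈ 66.0 - 1066.3*I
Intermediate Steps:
y(R) = -6 (y(R) = -8 + 2 = -6)
A(J, d) = -6*J + 198*d
-A(11, sqrt(-134 + 105)) = -(-6*11 + 198*sqrt(-134 + 105)) = -(-66 + 198*sqrt(-29)) = -(-66 + 198*(I*sqrt(29))) = -(-66 + 198*I*sqrt(29)) = 66 - 198*I*sqrt(29)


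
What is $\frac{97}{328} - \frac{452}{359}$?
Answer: $- \frac{113433}{117752} \approx -0.96332$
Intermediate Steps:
$\frac{97}{328} - \frac{452}{359} = - \frac{113433}{117752}$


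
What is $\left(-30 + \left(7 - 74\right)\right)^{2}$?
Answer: $9409$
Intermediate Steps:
$\left(-30 + \left(7 - 74\right)\right)^{2} = \left(-30 - 67\right)^{2} = \left(-97\right)^{2} = 9409$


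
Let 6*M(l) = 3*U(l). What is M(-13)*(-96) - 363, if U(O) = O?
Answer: 261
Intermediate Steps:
M(l) = l/2 (M(l) = (3*l)/6 = l/2)
M(-13)*(-96) - 363 = ((½)*(-13))*(-96) - 363 = -13/2*(-96) - 363 = 624 - 363 = 261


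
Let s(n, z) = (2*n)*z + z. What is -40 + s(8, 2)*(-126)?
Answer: -4324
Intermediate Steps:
s(n, z) = z + 2*n*z (s(n, z) = 2*n*z + z = z + 2*n*z)
-40 + s(8, 2)*(-126) = -40 + (2*(1 + 2*8))*(-126) = -40 + (2*(1 + 16))*(-126) = -40 + (2*17)*(-126) = -40 + 34*(-126) = -40 - 4284 = -4324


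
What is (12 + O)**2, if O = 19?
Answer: 961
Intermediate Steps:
(12 + O)**2 = (12 + 19)**2 = 31**2 = 961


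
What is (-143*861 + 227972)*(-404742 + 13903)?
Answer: -40979078311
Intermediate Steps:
(-143*861 + 227972)*(-404742 + 13903) = (-123123 + 227972)*(-390839) = 104849*(-390839) = -40979078311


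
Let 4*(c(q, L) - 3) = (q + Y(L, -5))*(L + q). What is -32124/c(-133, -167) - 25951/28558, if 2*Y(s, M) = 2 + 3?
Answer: -780980305/186398066 ≈ -4.1898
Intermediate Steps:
Y(s, M) = 5/2 (Y(s, M) = (2 + 3)/2 = (½)*5 = 5/2)
c(q, L) = 3 + (5/2 + q)*(L + q)/4 (c(q, L) = 3 + ((q + 5/2)*(L + q))/4 = 3 + ((5/2 + q)*(L + q))/4 = 3 + (5/2 + q)*(L + q)/4)
-32124/c(-133, -167) - 25951/28558 = -32124/(3 + (¼)*(-133)² + (5/8)*(-167) + (5/8)*(-133) + (¼)*(-167)*(-133)) - 25951/28558 = -32124/(3 + (¼)*17689 - 835/8 - 665/8 + 22211/4) - 25951*1/28558 = -32124/(3 + 17689/4 - 835/8 - 665/8 + 22211/4) - 25951/28558 = -32124/19581/2 - 25951/28558 = -32124*2/19581 - 25951/28558 = -21416/6527 - 25951/28558 = -780980305/186398066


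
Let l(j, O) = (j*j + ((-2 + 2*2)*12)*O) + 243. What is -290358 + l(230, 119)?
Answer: -234359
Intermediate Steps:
l(j, O) = 243 + j² + 24*O (l(j, O) = (j² + ((-2 + 4)*12)*O) + 243 = (j² + (2*12)*O) + 243 = (j² + 24*O) + 243 = 243 + j² + 24*O)
-290358 + l(230, 119) = -290358 + (243 + 230² + 24*119) = -290358 + (243 + 52900 + 2856) = -290358 + 55999 = -234359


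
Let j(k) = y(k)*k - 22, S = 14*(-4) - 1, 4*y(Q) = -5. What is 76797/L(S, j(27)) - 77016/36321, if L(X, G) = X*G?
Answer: 1130936108/51297359 ≈ 22.047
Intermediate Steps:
y(Q) = -5/4 (y(Q) = (¼)*(-5) = -5/4)
S = -57 (S = -56 - 1 = -57)
j(k) = -22 - 5*k/4 (j(k) = -5*k/4 - 22 = -22 - 5*k/4)
L(X, G) = G*X
76797/L(S, j(27)) - 77016/36321 = 76797/(((-22 - 5/4*27)*(-57))) - 77016/36321 = 76797/(((-22 - 135/4)*(-57))) - 77016*1/36321 = 76797/((-223/4*(-57))) - 25672/12107 = 76797/(12711/4) - 25672/12107 = 76797*(4/12711) - 25672/12107 = 102396/4237 - 25672/12107 = 1130936108/51297359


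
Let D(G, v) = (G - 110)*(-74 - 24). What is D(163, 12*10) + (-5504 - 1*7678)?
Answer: -18376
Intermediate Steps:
D(G, v) = 10780 - 98*G (D(G, v) = (-110 + G)*(-98) = 10780 - 98*G)
D(163, 12*10) + (-5504 - 1*7678) = (10780 - 98*163) + (-5504 - 1*7678) = (10780 - 15974) + (-5504 - 7678) = -5194 - 13182 = -18376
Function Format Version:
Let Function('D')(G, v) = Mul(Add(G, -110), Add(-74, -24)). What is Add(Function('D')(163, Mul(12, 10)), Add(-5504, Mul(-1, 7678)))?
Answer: -18376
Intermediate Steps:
Function('D')(G, v) = Add(10780, Mul(-98, G)) (Function('D')(G, v) = Mul(Add(-110, G), -98) = Add(10780, Mul(-98, G)))
Add(Function('D')(163, Mul(12, 10)), Add(-5504, Mul(-1, 7678))) = Add(Add(10780, Mul(-98, 163)), Add(-5504, Mul(-1, 7678))) = Add(Add(10780, -15974), Add(-5504, -7678)) = Add(-5194, -13182) = -18376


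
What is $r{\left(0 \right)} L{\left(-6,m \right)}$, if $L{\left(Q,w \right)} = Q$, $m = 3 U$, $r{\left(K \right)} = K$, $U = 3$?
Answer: $0$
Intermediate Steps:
$m = 9$ ($m = 3 \cdot 3 = 9$)
$r{\left(0 \right)} L{\left(-6,m \right)} = 0 \left(-6\right) = 0$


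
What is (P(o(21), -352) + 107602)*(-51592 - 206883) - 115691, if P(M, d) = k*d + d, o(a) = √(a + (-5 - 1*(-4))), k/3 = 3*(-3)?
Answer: -30178105841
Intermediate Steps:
k = -27 (k = 3*(3*(-3)) = 3*(-9) = -27)
o(a) = √(-1 + a) (o(a) = √(a + (-5 + 4)) = √(a - 1) = √(-1 + a))
P(M, d) = -26*d (P(M, d) = -27*d + d = -26*d)
(P(o(21), -352) + 107602)*(-51592 - 206883) - 115691 = (-26*(-352) + 107602)*(-51592 - 206883) - 115691 = (9152 + 107602)*(-258475) - 115691 = 116754*(-258475) - 115691 = -30177990150 - 115691 = -30178105841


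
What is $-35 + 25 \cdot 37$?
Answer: $890$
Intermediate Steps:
$-35 + 25 \cdot 37 = -35 + 925 = 890$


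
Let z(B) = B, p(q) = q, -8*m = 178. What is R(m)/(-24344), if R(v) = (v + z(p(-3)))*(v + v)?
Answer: -8989/194752 ≈ -0.046156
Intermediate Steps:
m = -89/4 (m = -⅛*178 = -89/4 ≈ -22.250)
R(v) = 2*v*(-3 + v) (R(v) = (v - 3)*(v + v) = (-3 + v)*(2*v) = 2*v*(-3 + v))
R(m)/(-24344) = (2*(-89/4)*(-3 - 89/4))/(-24344) = (2*(-89/4)*(-101/4))*(-1/24344) = (8989/8)*(-1/24344) = -8989/194752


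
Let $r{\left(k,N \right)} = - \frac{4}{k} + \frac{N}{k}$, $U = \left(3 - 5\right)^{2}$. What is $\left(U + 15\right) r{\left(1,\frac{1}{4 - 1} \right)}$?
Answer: $- \frac{209}{3} \approx -69.667$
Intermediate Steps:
$U = 4$ ($U = \left(-2\right)^{2} = 4$)
$\left(U + 15\right) r{\left(1,\frac{1}{4 - 1} \right)} = \left(4 + 15\right) \frac{-4 + \frac{1}{4 - 1}}{1} = 19 \cdot 1 \left(-4 + \frac{1}{3}\right) = 19 \cdot 1 \left(- \frac{11}{3}\right) = 19 \left(- \frac{11}{3}\right) = - \frac{209}{3}$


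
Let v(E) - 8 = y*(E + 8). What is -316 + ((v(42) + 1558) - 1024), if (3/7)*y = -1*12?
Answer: -1174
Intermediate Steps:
y = -28 (y = 7*(-1*12)/3 = (7/3)*(-12) = -28)
v(E) = -216 - 28*E (v(E) = 8 - 28*(E + 8) = 8 - 28*(8 + E) = 8 + (-224 - 28*E) = -216 - 28*E)
-316 + ((v(42) + 1558) - 1024) = -316 + (((-216 - 28*42) + 1558) - 1024) = -316 + (((-216 - 1176) + 1558) - 1024) = -316 + ((-1392 + 1558) - 1024) = -316 + (166 - 1024) = -316 - 858 = -1174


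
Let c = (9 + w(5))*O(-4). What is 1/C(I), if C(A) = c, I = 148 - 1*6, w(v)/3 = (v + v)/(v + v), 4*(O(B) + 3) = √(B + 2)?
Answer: -2/73 - I*√2/438 ≈ -0.027397 - 0.0032288*I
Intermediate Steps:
O(B) = -3 + √(2 + B)/4 (O(B) = -3 + √(B + 2)/4 = -3 + √(2 + B)/4)
w(v) = 3 (w(v) = 3*((v + v)/(v + v)) = 3*((2*v)/((2*v))) = 3*((2*v)*(1/(2*v))) = 3*1 = 3)
I = 142 (I = 148 - 6 = 142)
c = -36 + 3*I*√2 (c = (9 + 3)*(-3 + √(2 - 4)/4) = 12*(-3 + √(-2)/4) = 12*(-3 + (I*√2)/4) = 12*(-3 + I*√2/4) = -36 + 3*I*√2 ≈ -36.0 + 4.2426*I)
C(A) = -36 + 3*I*√2
1/C(I) = 1/(-36 + 3*I*√2)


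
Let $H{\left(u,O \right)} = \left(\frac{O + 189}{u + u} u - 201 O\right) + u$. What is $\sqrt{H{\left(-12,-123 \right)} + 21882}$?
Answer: $\sqrt{46626} \approx 215.93$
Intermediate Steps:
$H{\left(u,O \right)} = \frac{189}{2} + u - \frac{401 O}{2}$ ($H{\left(u,O \right)} = \left(\frac{189 + O}{2 u} u - 201 O\right) + u = \left(\left(\frac{189}{2} + \frac{O}{2}\right) - 201 O\right) + u = \left(\frac{189}{2} - \frac{401 O}{2}\right) + u = \frac{189}{2} + u - \frac{401 O}{2}$)
$\sqrt{H{\left(-12,-123 \right)} + 21882} = \sqrt{\left(\frac{189}{2} - 12 - - \frac{49323}{2}\right) + 21882} = \sqrt{\left(\frac{189}{2} - 12 + \frac{49323}{2}\right) + 21882} = \sqrt{24744 + 21882} = \sqrt{46626}$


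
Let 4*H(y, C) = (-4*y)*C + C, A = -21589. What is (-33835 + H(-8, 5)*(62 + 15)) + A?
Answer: -208991/4 ≈ -52248.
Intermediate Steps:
H(y, C) = C/4 - C*y (H(y, C) = ((-4*y)*C + C)/4 = (-4*C*y + C)/4 = (C - 4*C*y)/4 = C/4 - C*y)
(-33835 + H(-8, 5)*(62 + 15)) + A = (-33835 + (5*(¼ - 1*(-8)))*(62 + 15)) - 21589 = (-33835 + (5*(¼ + 8))*77) - 21589 = (-33835 + (5*(33/4))*77) - 21589 = (-33835 + (165/4)*77) - 21589 = (-33835 + 12705/4) - 21589 = -122635/4 - 21589 = -208991/4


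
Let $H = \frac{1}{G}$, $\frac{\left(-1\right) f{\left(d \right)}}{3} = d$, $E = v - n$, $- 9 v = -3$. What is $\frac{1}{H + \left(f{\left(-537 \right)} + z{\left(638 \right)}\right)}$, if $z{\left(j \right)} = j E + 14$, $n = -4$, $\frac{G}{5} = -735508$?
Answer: $\frac{11032620}{48429524257} \approx 0.00022781$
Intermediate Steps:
$G = -3677540$ ($G = 5 \left(-735508\right) = -3677540$)
$v = \frac{1}{3}$ ($v = \left(- \frac{1}{9}\right) \left(-3\right) = \frac{1}{3} \approx 0.33333$)
$E = \frac{13}{3}$ ($E = \frac{1}{3} - -4 = \frac{1}{3} + 4 = \frac{13}{3} \approx 4.3333$)
$f{\left(d \right)} = - 3 d$
$z{\left(j \right)} = 14 + \frac{13 j}{3}$ ($z{\left(j \right)} = j \frac{13}{3} + 14 = \frac{13 j}{3} + 14 = 14 + \frac{13 j}{3}$)
$H = - \frac{1}{3677540}$ ($H = \frac{1}{-3677540} = - \frac{1}{3677540} \approx -2.7192 \cdot 10^{-7}$)
$\frac{1}{H + \left(f{\left(-537 \right)} + z{\left(638 \right)}\right)} = \frac{1}{- \frac{1}{3677540} + \left(\left(-3\right) \left(-537\right) + \left(14 + \frac{13}{3} \cdot 638\right)\right)} = \frac{1}{- \frac{1}{3677540} + \left(1611 + \left(14 + \frac{8294}{3}\right)\right)} = \frac{1}{- \frac{1}{3677540} + \left(1611 + \frac{8336}{3}\right)} = \frac{1}{- \frac{1}{3677540} + \frac{13169}{3}} = \frac{1}{\frac{48429524257}{11032620}} = \frac{11032620}{48429524257}$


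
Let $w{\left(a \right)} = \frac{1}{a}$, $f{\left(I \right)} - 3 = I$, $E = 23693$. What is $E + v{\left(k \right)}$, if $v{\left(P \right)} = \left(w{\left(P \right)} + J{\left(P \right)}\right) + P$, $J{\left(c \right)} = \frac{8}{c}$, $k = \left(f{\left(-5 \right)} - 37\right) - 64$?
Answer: $\frac{2429761}{103} \approx 23590.0$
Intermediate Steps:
$f{\left(I \right)} = 3 + I$
$k = -103$ ($k = \left(\left(3 - 5\right) - 37\right) - 64 = \left(-2 - 37\right) - 64 = -39 - 64 = -103$)
$v{\left(P \right)} = P + \frac{9}{P}$ ($v{\left(P \right)} = \left(\frac{1}{P} + \frac{8}{P}\right) + P = \frac{9}{P} + P = P + \frac{9}{P}$)
$E + v{\left(k \right)} = 23693 - \left(103 - \frac{9}{-103}\right) = 23693 + \left(-103 + 9 \left(- \frac{1}{103}\right)\right) = 23693 - \frac{10618}{103} = \frac{2429761}{103}$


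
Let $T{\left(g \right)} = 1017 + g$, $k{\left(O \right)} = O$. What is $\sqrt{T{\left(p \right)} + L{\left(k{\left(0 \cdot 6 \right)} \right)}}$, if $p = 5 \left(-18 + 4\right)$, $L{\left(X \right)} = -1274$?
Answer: $i \sqrt{327} \approx 18.083 i$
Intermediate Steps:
$p = -70$ ($p = 5 \left(-14\right) = -70$)
$\sqrt{T{\left(p \right)} + L{\left(k{\left(0 \cdot 6 \right)} \right)}} = \sqrt{\left(1017 - 70\right) - 1274} = \sqrt{947 - 1274} = \sqrt{-327} = i \sqrt{327}$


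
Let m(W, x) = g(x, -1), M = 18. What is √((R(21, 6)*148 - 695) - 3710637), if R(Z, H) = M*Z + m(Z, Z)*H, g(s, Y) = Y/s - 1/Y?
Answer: 2*I*√44768143/7 ≈ 1911.7*I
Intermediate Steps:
g(s, Y) = -1/Y + Y/s
m(W, x) = 1 - 1/x (m(W, x) = -1/(-1) - 1/x = -1*(-1) - 1/x = 1 - 1/x)
R(Z, H) = 18*Z + H*(-1 + Z)/Z (R(Z, H) = 18*Z + ((-1 + Z)/Z)*H = 18*Z + H*(-1 + Z)/Z)
√((R(21, 6)*148 - 695) - 3710637) = √(((6 + 18*21 - 1*6/21)*148 - 695) - 3710637) = √(((6 + 378 - 1*6*1/21)*148 - 695) - 3710637) = √(((6 + 378 - 2/7)*148 - 695) - 3710637) = √(((2686/7)*148 - 695) - 3710637) = √((397528/7 - 695) - 3710637) = √(392663/7 - 3710637) = √(-25581796/7) = 2*I*√44768143/7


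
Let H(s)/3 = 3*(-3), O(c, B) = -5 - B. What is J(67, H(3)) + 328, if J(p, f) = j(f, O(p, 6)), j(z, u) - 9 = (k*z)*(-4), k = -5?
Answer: -203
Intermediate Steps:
H(s) = -27 (H(s) = 3*(3*(-3)) = 3*(-9) = -27)
j(z, u) = 9 + 20*z (j(z, u) = 9 - 5*z*(-4) = 9 + 20*z)
J(p, f) = 9 + 20*f
J(67, H(3)) + 328 = (9 + 20*(-27)) + 328 = (9 - 540) + 328 = -531 + 328 = -203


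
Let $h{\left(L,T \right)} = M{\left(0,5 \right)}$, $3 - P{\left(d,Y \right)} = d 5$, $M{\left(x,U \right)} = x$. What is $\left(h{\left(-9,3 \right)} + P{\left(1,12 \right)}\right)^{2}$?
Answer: $4$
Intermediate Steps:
$P{\left(d,Y \right)} = 3 - 5 d$ ($P{\left(d,Y \right)} = 3 - d 5 = 3 - 5 d$)
$h{\left(L,T \right)} = 0$
$\left(h{\left(-9,3 \right)} + P{\left(1,12 \right)}\right)^{2} = \left(0 + \left(3 - 5\right)\right)^{2} = \left(0 - 2\right)^{2} = \left(-2\right)^{2} = 4$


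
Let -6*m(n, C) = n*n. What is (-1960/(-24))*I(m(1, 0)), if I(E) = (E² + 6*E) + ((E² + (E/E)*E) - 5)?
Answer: -13475/27 ≈ -499.07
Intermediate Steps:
m(n, C) = -n²/6 (m(n, C) = -n*n/6 = -n²/6)
I(E) = -5 + 2*E² + 7*E (I(E) = (E² + 6*E) + ((E² + 1*E) - 5) = (E² + 6*E) + ((E² + E) - 5) = (E² + 6*E) + ((E + E²) - 5) = (E² + 6*E) + (-5 + E + E²) = -5 + 2*E² + 7*E)
(-1960/(-24))*I(m(1, 0)) = (-1960/(-24))*(-5 + 2*(-⅙*1²)² + 7*(-⅙*1²)) = (-1960*(-1)/24)*(-5 + 2*(-⅙*1)² + 7*(-⅙*1)) = (-98*(-⅚))*(-5 + 2*(-⅙)² + 7*(-⅙)) = 245*(-5 + 2*(1/36) - 7/6)/3 = 245*(-5 + 1/18 - 7/6)/3 = (245/3)*(-55/9) = -13475/27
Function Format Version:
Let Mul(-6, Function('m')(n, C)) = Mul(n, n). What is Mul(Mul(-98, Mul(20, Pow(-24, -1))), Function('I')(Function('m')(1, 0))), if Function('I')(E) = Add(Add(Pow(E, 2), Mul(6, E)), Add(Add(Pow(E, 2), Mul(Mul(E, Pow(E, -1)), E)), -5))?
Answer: Rational(-13475, 27) ≈ -499.07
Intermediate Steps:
Function('m')(n, C) = Mul(Rational(-1, 6), Pow(n, 2)) (Function('m')(n, C) = Mul(Rational(-1, 6), Mul(n, n)) = Mul(Rational(-1, 6), Pow(n, 2)))
Function('I')(E) = Add(-5, Mul(2, Pow(E, 2)), Mul(7, E)) (Function('I')(E) = Add(Add(Pow(E, 2), Mul(6, E)), Add(Add(Pow(E, 2), Mul(1, E)), -5)) = Add(Add(Pow(E, 2), Mul(6, E)), Add(Add(Pow(E, 2), E), -5)) = Add(Add(Pow(E, 2), Mul(6, E)), Add(Add(E, Pow(E, 2)), -5)) = Add(Add(Pow(E, 2), Mul(6, E)), Add(-5, E, Pow(E, 2))) = Add(-5, Mul(2, Pow(E, 2)), Mul(7, E)))
Mul(Mul(-98, Mul(20, Pow(-24, -1))), Function('I')(Function('m')(1, 0))) = Mul(Mul(-98, Mul(20, Pow(-24, -1))), Add(-5, Mul(2, Pow(Mul(Rational(-1, 6), Pow(1, 2)), 2)), Mul(7, Mul(Rational(-1, 6), Pow(1, 2))))) = Mul(Mul(-98, Mul(20, Rational(-1, 24))), Add(-5, Mul(2, Pow(Mul(Rational(-1, 6), 1), 2)), Mul(7, Mul(Rational(-1, 6), 1)))) = Mul(Mul(-98, Rational(-5, 6)), Add(-5, Mul(2, Pow(Rational(-1, 6), 2)), Mul(7, Rational(-1, 6)))) = Mul(Rational(245, 3), Add(-5, Mul(2, Rational(1, 36)), Rational(-7, 6))) = Mul(Rational(245, 3), Add(-5, Rational(1, 18), Rational(-7, 6))) = Mul(Rational(245, 3), Rational(-55, 9)) = Rational(-13475, 27)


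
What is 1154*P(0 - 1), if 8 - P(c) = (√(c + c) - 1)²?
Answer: 10386 + 2308*I*√2 ≈ 10386.0 + 3264.0*I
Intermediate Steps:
P(c) = 8 - (-1 + √2*√c)² (P(c) = 8 - (√(c + c) - 1)² = 8 - (√(2*c) - 1)² = 8 - (√2*√c - 1)² = 8 - (-1 + √2*√c)²)
1154*P(0 - 1) = 1154*(8 - (-1 + √2*√(0 - 1))²) = 1154*(8 - (-1 + √2*√(-1))²) = 1154*(8 - (-1 + √2*I)²) = 1154*(8 - (-1 + I*√2)²) = 9232 - 1154*(-1 + I*√2)²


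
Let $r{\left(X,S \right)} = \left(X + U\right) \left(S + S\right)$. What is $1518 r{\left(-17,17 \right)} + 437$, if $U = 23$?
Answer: $310109$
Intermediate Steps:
$r{\left(X,S \right)} = 2 S \left(23 + X\right)$ ($r{\left(X,S \right)} = \left(X + 23\right) \left(S + S\right) = \left(23 + X\right) 2 S = 2 S \left(23 + X\right)$)
$1518 r{\left(-17,17 \right)} + 437 = 1518 \cdot 2 \cdot 17 \left(23 - 17\right) + 437 = 1518 \cdot 2 \cdot 17 \cdot 6 + 437 = 1518 \cdot 204 + 437 = 309672 + 437 = 310109$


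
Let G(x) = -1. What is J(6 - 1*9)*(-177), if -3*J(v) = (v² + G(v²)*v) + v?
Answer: 531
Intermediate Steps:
J(v) = -v²/3 (J(v) = -((v² - v) + v)/3 = -v²/3)
J(6 - 1*9)*(-177) = -(6 - 1*9)²/3*(-177) = -(6 - 9)²/3*(-177) = -⅓*(-3)²*(-177) = -⅓*9*(-177) = -3*(-177) = 531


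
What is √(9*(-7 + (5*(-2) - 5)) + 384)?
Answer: √186 ≈ 13.638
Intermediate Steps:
√(9*(-7 + (5*(-2) - 5)) + 384) = √(9*(-7 + (-10 - 5)) + 384) = √(9*(-7 - 15) + 384) = √(9*(-22) + 384) = √(-198 + 384) = √186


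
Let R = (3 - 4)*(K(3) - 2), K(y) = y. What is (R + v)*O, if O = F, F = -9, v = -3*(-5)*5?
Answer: -666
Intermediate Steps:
v = 75 (v = 15*5 = 75)
O = -9
R = -1 (R = (3 - 4)*(3 - 2) = -1*1 = -1)
(R + v)*O = (-1 + 75)*(-9) = 74*(-9) = -666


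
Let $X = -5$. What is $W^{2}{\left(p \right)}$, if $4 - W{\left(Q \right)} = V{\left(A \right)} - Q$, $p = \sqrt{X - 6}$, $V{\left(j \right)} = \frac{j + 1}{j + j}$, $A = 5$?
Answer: $\frac{14}{25} + \frac{34 i \sqrt{11}}{5} \approx 0.56 + 22.553 i$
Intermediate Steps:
$V{\left(j \right)} = \frac{1 + j}{2 j}$
$p = i \sqrt{11}$ ($p = \sqrt{-5 - 6} = \sqrt{-11} = i \sqrt{11} \approx 3.3166 i$)
$W{\left(Q \right)} = \frac{17}{5} + Q$ ($W{\left(Q \right)} = 4 - \left(\frac{1 + 5}{2 \cdot 5} - Q\right) = 4 - \left(\frac{1}{2} \cdot \frac{1}{5} \cdot 6 - Q\right) = 4 - \left(\frac{3}{5} - Q\right) = 4 + \left(- \frac{3}{5} + Q\right) = \frac{17}{5} + Q$)
$W^{2}{\left(p \right)} = \left(\frac{17}{5} + i \sqrt{11}\right)^{2}$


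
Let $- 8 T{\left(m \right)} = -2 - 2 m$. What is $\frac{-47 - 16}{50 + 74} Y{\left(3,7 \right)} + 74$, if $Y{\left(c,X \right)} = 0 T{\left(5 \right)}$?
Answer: $74$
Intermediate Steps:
$T{\left(m \right)} = \frac{1}{4} + \frac{m}{4}$ ($T{\left(m \right)} = - \frac{-2 - 2 m}{8} = \frac{1}{4} + \frac{m}{4}$)
$Y{\left(c,X \right)} = 0$ ($Y{\left(c,X \right)} = 0 \left(\frac{1}{4} + \frac{1}{4} \cdot 5\right) = 0 \left(\frac{1}{4} + \frac{5}{4}\right) = 0 \cdot \frac{3}{2} = 0$)
$\frac{-47 - 16}{50 + 74} Y{\left(3,7 \right)} + 74 = \frac{-47 - 16}{50 + 74} \cdot 0 + 74 = - \frac{63}{124} \cdot 0 + 74 = \left(-63\right) \frac{1}{124} \cdot 0 + 74 = \left(- \frac{63}{124}\right) 0 + 74 = 0 + 74 = 74$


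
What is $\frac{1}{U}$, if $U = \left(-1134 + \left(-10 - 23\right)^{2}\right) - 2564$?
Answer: $- \frac{1}{2609} \approx -0.00038329$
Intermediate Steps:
$U = -2609$ ($U = \left(-1134 + \left(-33\right)^{2}\right) - 2564 = \left(-1134 + 1089\right) - 2564 = -45 - 2564 = -2609$)
$\frac{1}{U} = \frac{1}{-2609} = - \frac{1}{2609}$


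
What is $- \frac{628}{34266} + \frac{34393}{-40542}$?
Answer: $- \frac{66887273}{77178454} \approx -0.86666$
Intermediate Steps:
$- \frac{628}{34266} + \frac{34393}{-40542} = \left(-628\right) \frac{1}{34266} + 34393 \left(- \frac{1}{40542}\right) = - \frac{314}{17133} - \frac{34393}{40542} = - \frac{66887273}{77178454}$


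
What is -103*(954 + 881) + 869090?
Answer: 680085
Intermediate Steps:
-103*(954 + 881) + 869090 = -103*1835 + 869090 = -189005 + 869090 = 680085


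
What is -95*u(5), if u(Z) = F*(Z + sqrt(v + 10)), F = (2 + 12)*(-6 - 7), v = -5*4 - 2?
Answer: 86450 + 34580*I*sqrt(3) ≈ 86450.0 + 59894.0*I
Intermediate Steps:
v = -22 (v = -20 - 2 = -22)
F = -182 (F = 14*(-13) = -182)
u(Z) = -182*Z - 364*I*sqrt(3) (u(Z) = -182*(Z + sqrt(-22 + 10)) = -182*(Z + sqrt(-12)) = -182*(Z + 2*I*sqrt(3)) = -182*Z - 364*I*sqrt(3))
-95*u(5) = -95*(-182*5 - 364*I*sqrt(3)) = -95*(-910 - 364*I*sqrt(3)) = 86450 + 34580*I*sqrt(3)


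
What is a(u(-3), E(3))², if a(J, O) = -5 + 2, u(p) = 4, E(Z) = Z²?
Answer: 9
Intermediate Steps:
a(J, O) = -3
a(u(-3), E(3))² = (-3)² = 9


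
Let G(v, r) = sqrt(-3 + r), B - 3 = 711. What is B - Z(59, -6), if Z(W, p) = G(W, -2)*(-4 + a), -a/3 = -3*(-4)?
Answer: 714 + 40*I*sqrt(5) ≈ 714.0 + 89.443*I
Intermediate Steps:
B = 714 (B = 3 + 711 = 714)
a = -36 (a = -(-9)*(-4) = -3*12 = -36)
Z(W, p) = -40*I*sqrt(5) (Z(W, p) = sqrt(-3 - 2)*(-4 - 36) = sqrt(-5)*(-40) = (I*sqrt(5))*(-40) = -40*I*sqrt(5))
B - Z(59, -6) = 714 - (-40)*I*sqrt(5) = 714 + 40*I*sqrt(5)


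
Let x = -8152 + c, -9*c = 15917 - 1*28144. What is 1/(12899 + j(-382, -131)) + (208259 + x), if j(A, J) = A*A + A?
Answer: 287283636799/1425969 ≈ 2.0147e+5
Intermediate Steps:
j(A, J) = A + A**2 (j(A, J) = A**2 + A = A + A**2)
c = 12227/9 (c = -(15917 - 1*28144)/9 = -(15917 - 28144)/9 = -1/9*(-12227) = 12227/9 ≈ 1358.6)
x = -61141/9 (x = -8152 + 12227/9 = -61141/9 ≈ -6793.4)
1/(12899 + j(-382, -131)) + (208259 + x) = 1/(12899 - 382*(1 - 382)) + (208259 - 61141/9) = 1/(12899 - 382*(-381)) + 1813190/9 = 1/(12899 + 145542) + 1813190/9 = 1/158441 + 1813190/9 = 287283636799/1425969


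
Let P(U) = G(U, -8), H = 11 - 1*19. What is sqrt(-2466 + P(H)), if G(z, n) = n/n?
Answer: I*sqrt(2465) ≈ 49.649*I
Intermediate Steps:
H = -8 (H = 11 - 19 = -8)
G(z, n) = 1
P(U) = 1
sqrt(-2466 + P(H)) = sqrt(-2466 + 1) = sqrt(-2465) = I*sqrt(2465)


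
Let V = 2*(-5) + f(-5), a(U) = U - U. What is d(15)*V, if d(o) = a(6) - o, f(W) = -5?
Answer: 225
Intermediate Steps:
a(U) = 0
d(o) = -o (d(o) = 0 - o = -o)
V = -15 (V = 2*(-5) - 5 = -10 - 5 = -15)
d(15)*V = -1*15*(-15) = -15*(-15) = 225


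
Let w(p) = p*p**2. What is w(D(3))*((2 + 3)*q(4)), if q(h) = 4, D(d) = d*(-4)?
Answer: -34560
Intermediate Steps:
D(d) = -4*d
w(p) = p**3
w(D(3))*((2 + 3)*q(4)) = (-4*3)**3*((2 + 3)*4) = (-12)**3*(5*4) = -1728*20 = -34560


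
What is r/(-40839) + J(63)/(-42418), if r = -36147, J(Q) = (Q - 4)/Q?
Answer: 32198149199/36378482742 ≈ 0.88509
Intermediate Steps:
J(Q) = (-4 + Q)/Q
r/(-40839) + J(63)/(-42418) = -36147/(-40839) + ((-4 + 63)/63)/(-42418) = -36147*(-1/40839) + ((1/63)*59)*(-1/42418) = 12049/13613 + (59/63)*(-1/42418) = 12049/13613 - 59/2672334 = 32198149199/36378482742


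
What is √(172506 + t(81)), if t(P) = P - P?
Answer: √172506 ≈ 415.34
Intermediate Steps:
t(P) = 0
√(172506 + t(81)) = √(172506 + 0) = √172506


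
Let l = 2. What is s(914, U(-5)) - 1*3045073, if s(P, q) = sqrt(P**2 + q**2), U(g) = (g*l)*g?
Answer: -3045073 + 2*sqrt(209474) ≈ -3.0442e+6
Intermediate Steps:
U(g) = 2*g**2 (U(g) = (g*2)*g = (2*g)*g = 2*g**2)
s(914, U(-5)) - 1*3045073 = sqrt(914**2 + (2*(-5)**2)**2) - 1*3045073 = sqrt(835396 + (2*25)**2) - 3045073 = sqrt(835396 + 50**2) - 3045073 = sqrt(835396 + 2500) - 3045073 = sqrt(837896) - 3045073 = 2*sqrt(209474) - 3045073 = -3045073 + 2*sqrt(209474)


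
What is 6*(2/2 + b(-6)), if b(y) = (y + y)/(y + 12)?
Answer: -6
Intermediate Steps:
b(y) = 2*y/(12 + y) (b(y) = (2*y)/(12 + y) = 2*y/(12 + y))
6*(2/2 + b(-6)) = 6*(2/2 + 2*(-6)/(12 - 6)) = 6*((½)*2 + 2*(-6)/6) = 6*(1 + 2*(-6)*(⅙)) = 6*(1 - 2) = 6*(-1) = -6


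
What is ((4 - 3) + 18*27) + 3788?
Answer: 4275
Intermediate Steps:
((4 - 3) + 18*27) + 3788 = (1 + 486) + 3788 = 487 + 3788 = 4275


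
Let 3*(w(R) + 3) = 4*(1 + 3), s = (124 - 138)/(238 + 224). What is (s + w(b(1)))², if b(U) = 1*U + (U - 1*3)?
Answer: 5776/1089 ≈ 5.3039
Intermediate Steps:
b(U) = -3 + 2*U (b(U) = U + (U - 3) = U + (-3 + U) = -3 + 2*U)
s = -1/33 (s = -14/462 = -14*1/462 = -1/33 ≈ -0.030303)
w(R) = 7/3 (w(R) = -3 + (4*(1 + 3))/3 = -3 + (4*4)/3 = -3 + (⅓)*16 = -3 + 16/3 = 7/3)
(s + w(b(1)))² = (-1/33 + 7/3)² = (76/33)² = 5776/1089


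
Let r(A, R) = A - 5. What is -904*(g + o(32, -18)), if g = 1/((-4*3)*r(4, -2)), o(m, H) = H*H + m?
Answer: -965698/3 ≈ -3.2190e+5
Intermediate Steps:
r(A, R) = -5 + A
o(m, H) = m + H² (o(m, H) = H² + m = m + H²)
g = 1/12 (g = 1/((-4*3)*(-5 + 4)) = 1/(-12*(-1)) = 1/12 ≈ 0.083333)
-904*(g + o(32, -18)) = -904*(1/12 + (32 + (-18)²)) = -904*(1/12 + (32 + 324)) = -904*(1/12 + 356) = -904*4273/12 = -965698/3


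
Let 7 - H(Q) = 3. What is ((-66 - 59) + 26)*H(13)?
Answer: -396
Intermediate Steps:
H(Q) = 4 (H(Q) = 7 - 1*3 = 7 - 3 = 4)
((-66 - 59) + 26)*H(13) = ((-66 - 59) + 26)*4 = (-125 + 26)*4 = -99*4 = -396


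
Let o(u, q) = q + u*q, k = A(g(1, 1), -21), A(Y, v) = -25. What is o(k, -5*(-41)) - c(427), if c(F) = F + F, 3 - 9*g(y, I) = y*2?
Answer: -5774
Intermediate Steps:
g(y, I) = ⅓ - 2*y/9 (g(y, I) = ⅓ - y*2/9 = ⅓ - 2*y/9)
k = -25
c(F) = 2*F
o(u, q) = q + q*u
o(k, -5*(-41)) - c(427) = (-5*(-41))*(1 - 25) - 2*427 = 205*(-24) - 1*854 = -4920 - 854 = -5774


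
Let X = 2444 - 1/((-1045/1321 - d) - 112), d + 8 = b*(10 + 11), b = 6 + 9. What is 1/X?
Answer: 554544/1355306857 ≈ 0.00040916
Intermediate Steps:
b = 15
d = 307 (d = -8 + 15*(10 + 11) = -8 + 15*21 = -8 + 315 = 307)
X = 1355306857/554544 (X = 2444 - 1/((-1045/1321 - 1*307) - 112) = 2444 - 1/((-1045*1/1321 - 307) - 112) = 2444 - 1/((-1045/1321 - 307) - 112) = 2444 - 1/(-406592/1321 - 112) = 2444 - 1/(-554544/1321) = 2444 - 1*(-1321/554544) = 2444 + 1321/554544 = 1355306857/554544 ≈ 2444.0)
1/X = 1/(1355306857/554544) = 554544/1355306857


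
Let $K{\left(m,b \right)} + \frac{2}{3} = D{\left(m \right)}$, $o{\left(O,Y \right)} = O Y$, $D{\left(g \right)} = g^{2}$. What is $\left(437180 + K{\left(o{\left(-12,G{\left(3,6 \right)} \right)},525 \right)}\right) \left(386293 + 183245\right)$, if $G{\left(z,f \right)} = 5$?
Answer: $251040579948$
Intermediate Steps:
$K{\left(m,b \right)} = - \frac{2}{3} + m^{2}$
$\left(437180 + K{\left(o{\left(-12,G{\left(3,6 \right)} \right)},525 \right)}\right) \left(386293 + 183245\right) = \left(437180 - \left(\frac{2}{3} - \left(\left(-12\right) 5\right)^{2}\right)\right) \left(386293 + 183245\right) = \left(437180 - \left(\frac{2}{3} - \left(-60\right)^{2}\right)\right) 569538 = \left(437180 + \left(- \frac{2}{3} + 3600\right)\right) 569538 = \left(437180 + \frac{10798}{3}\right) 569538 = \frac{1322338}{3} \cdot 569538 = 251040579948$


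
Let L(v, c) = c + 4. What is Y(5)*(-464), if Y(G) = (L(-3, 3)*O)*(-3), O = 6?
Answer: 58464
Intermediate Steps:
L(v, c) = 4 + c
Y(G) = -126 (Y(G) = ((4 + 3)*6)*(-3) = (7*6)*(-3) = 42*(-3) = -126)
Y(5)*(-464) = -126*(-464) = 58464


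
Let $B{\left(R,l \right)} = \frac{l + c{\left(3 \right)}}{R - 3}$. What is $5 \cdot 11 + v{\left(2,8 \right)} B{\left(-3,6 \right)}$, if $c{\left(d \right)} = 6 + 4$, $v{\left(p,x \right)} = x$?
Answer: $\frac{101}{3} \approx 33.667$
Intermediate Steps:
$c{\left(d \right)} = 10$
$B{\left(R,l \right)} = \frac{10 + l}{-3 + R}$ ($B{\left(R,l \right)} = \frac{l + 10}{R - 3} = \frac{10 + l}{-3 + R}$)
$5 \cdot 11 + v{\left(2,8 \right)} B{\left(-3,6 \right)} = 5 \cdot 11 + 8 \frac{10 + 6}{-3 - 3} = 55 + 8 \frac{1}{-6} \cdot 16 = 55 + 8 \left(\left(- \frac{1}{6}\right) 16\right) = 55 + 8 \left(- \frac{8}{3}\right) = 55 - \frac{64}{3} = \frac{101}{3}$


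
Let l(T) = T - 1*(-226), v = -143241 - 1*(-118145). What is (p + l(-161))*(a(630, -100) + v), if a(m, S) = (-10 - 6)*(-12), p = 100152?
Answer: -2495804168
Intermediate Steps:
a(m, S) = 192 (a(m, S) = -16*(-12) = 192)
v = -25096 (v = -143241 + 118145 = -25096)
l(T) = 226 + T (l(T) = T + 226 = 226 + T)
(p + l(-161))*(a(630, -100) + v) = (100152 + (226 - 161))*(192 - 25096) = (100152 + 65)*(-24904) = 100217*(-24904) = -2495804168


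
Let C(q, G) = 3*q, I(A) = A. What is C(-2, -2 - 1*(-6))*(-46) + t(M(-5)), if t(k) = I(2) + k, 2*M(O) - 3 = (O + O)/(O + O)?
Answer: 280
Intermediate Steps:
M(O) = 2 (M(O) = 3/2 + ((O + O)/(O + O))/2 = 3/2 + ((2*O)/((2*O)))/2 = 3/2 + ((2*O)*(1/(2*O)))/2 = 3/2 + (½)*1 = 3/2 + ½ = 2)
t(k) = 2 + k
C(-2, -2 - 1*(-6))*(-46) + t(M(-5)) = (3*(-2))*(-46) + (2 + 2) = -6*(-46) + 4 = 276 + 4 = 280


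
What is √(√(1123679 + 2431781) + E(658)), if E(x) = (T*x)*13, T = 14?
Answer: √(119756 + 2*√888865) ≈ 348.77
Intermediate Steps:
E(x) = 182*x (E(x) = (14*x)*13 = 182*x)
√(√(1123679 + 2431781) + E(658)) = √(√(1123679 + 2431781) + 182*658) = √(√3555460 + 119756) = √(2*√888865 + 119756) = √(119756 + 2*√888865)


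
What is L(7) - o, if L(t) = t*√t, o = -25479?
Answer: 25479 + 7*√7 ≈ 25498.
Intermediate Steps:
L(t) = t^(3/2)
L(7) - o = 7^(3/2) - 1*(-25479) = 7*√7 + 25479 = 25479 + 7*√7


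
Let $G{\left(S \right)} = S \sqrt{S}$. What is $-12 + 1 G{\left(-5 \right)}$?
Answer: $-12 - 5 i \sqrt{5} \approx -12.0 - 11.18 i$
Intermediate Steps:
$G{\left(S \right)} = S^{\frac{3}{2}}$
$-12 + 1 G{\left(-5 \right)} = -12 + 1 \left(-5\right)^{\frac{3}{2}} = -12 + 1 \left(- 5 i \sqrt{5}\right) = -12 - 5 i \sqrt{5}$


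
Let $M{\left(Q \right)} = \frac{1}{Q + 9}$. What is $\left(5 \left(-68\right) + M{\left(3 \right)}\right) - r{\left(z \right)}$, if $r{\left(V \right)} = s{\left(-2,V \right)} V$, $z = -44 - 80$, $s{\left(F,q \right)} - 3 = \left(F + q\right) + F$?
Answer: $- \frac{190079}{12} \approx -15840.0$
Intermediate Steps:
$M{\left(Q \right)} = \frac{1}{9 + Q}$
$s{\left(F,q \right)} = 3 + q + 2 F$ ($s{\left(F,q \right)} = 3 + \left(\left(F + q\right) + F\right) = 3 + \left(q + 2 F\right) = 3 + q + 2 F$)
$z = -124$ ($z = -44 - 80 = -124$)
$r{\left(V \right)} = V \left(-1 + V\right)$ ($r{\left(V \right)} = \left(3 + V + 2 \left(-2\right)\right) V = \left(3 + V - 4\right) V = \left(-1 + V\right) V = V \left(-1 + V\right)$)
$\left(5 \left(-68\right) + M{\left(3 \right)}\right) - r{\left(z \right)} = \left(5 \left(-68\right) + \frac{1}{9 + 3}\right) - - 124 \left(-1 - 124\right) = \left(-340 + \frac{1}{12}\right) - \left(-124\right) \left(-125\right) = \left(-340 + \frac{1}{12}\right) - 15500 = - \frac{4079}{12} - 15500 = - \frac{190079}{12}$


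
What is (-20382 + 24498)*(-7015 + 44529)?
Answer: 154407624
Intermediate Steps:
(-20382 + 24498)*(-7015 + 44529) = 4116*37514 = 154407624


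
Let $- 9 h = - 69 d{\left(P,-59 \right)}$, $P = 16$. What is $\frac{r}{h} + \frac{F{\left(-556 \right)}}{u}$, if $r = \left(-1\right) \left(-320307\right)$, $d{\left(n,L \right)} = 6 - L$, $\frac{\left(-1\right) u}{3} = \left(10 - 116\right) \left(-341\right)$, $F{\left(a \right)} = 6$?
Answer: $\frac{1335901826}{2078395} \approx 642.76$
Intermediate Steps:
$u = -108438$ ($u = - 3 \left(10 - 116\right) \left(-341\right) = - 3 \left(\left(-106\right) \left(-341\right)\right) = \left(-3\right) 36146 = -108438$)
$r = 320307$
$h = \frac{1495}{3}$ ($h = - \frac{\left(-69\right) \left(6 - -59\right)}{9} = - \frac{\left(-69\right) \left(6 + 59\right)}{9} = - \frac{\left(-69\right) 65}{9} = \left(- \frac{1}{9}\right) \left(-4485\right) = \frac{1495}{3} \approx 498.33$)
$\frac{r}{h} + \frac{F{\left(-556 \right)}}{u} = \frac{320307}{\frac{1495}{3}} + \frac{6}{-108438} = 320307 \cdot \frac{3}{1495} + 6 \left(- \frac{1}{108438}\right) = \frac{73917}{115} - \frac{1}{18073} = \frac{1335901826}{2078395}$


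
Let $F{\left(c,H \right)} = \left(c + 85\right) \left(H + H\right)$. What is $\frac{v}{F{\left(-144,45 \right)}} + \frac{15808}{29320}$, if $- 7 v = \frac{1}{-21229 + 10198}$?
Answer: $\frac{162040800371}{300546323910} \approx 0.53915$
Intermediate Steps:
$v = \frac{1}{77217}$ ($v = - \frac{1}{7 \left(-21229 + 10198\right)} = - \frac{1}{7 \left(-11031\right)} = \left(- \frac{1}{7}\right) \left(- \frac{1}{11031}\right) = \frac{1}{77217} \approx 1.2951 \cdot 10^{-5}$)
$F{\left(c,H \right)} = 2 H \left(85 + c\right)$ ($F{\left(c,H \right)} = \left(85 + c\right) 2 H = 2 H \left(85 + c\right)$)
$\frac{v}{F{\left(-144,45 \right)}} + \frac{15808}{29320} = \frac{1}{77217 \cdot 2 \cdot 45 \left(85 - 144\right)} + \frac{15808}{29320} = \frac{1}{77217 \cdot 2 \cdot 45 \left(-59\right)} + 15808 \cdot \frac{1}{29320} = \frac{1}{77217 \left(-5310\right)} + \frac{1976}{3665} = \frac{1}{77217} \left(- \frac{1}{5310}\right) + \frac{1976}{3665} = - \frac{1}{410022270} + \frac{1976}{3665} = \frac{162040800371}{300546323910}$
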